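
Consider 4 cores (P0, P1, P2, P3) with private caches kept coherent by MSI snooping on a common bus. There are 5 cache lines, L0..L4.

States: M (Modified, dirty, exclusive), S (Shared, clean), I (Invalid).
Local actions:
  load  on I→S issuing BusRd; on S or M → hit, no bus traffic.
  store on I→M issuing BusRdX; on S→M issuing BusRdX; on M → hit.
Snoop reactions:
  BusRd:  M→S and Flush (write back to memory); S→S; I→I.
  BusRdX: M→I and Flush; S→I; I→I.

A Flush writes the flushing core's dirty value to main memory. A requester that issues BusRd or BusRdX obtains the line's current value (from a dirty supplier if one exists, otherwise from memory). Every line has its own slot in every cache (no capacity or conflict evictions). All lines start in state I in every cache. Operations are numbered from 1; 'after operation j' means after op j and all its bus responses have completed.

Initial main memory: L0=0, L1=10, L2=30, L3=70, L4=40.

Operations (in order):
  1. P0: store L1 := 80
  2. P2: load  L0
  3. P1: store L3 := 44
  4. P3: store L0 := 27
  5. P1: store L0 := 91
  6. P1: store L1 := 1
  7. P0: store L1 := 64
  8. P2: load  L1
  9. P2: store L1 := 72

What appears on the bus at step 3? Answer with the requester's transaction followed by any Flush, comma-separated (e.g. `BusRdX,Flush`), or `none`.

bus = BusRdX

  op1 P0: store L1 := 80 → M/I/I/I on L1; bus BusRdX; mem=10
  op2 P2: load  L0 → I/I/S/I on L0; bus BusRd; mem=0
  op3 P1: store L3 := 44 → I/M/I/I on L3; bus BusRdX; mem=70
  op4 P3: store L0 := 27 → I/I/I/M on L0; bus BusRdX; mem=0
  op5 P1: store L0 := 91 → I/M/I/I on L0; bus BusRdX Flush; mem=27
  op6 P1: store L1 := 1 → I/M/I/I on L1; bus BusRdX Flush; mem=80
  op7 P0: store L1 := 64 → M/I/I/I on L1; bus BusRdX Flush; mem=1
  op8 P2: load  L1 → S/I/S/I on L1; bus BusRd Flush; mem=64
  op9 P2: store L1 := 72 → I/I/M/I on L1; bus BusRdX; mem=64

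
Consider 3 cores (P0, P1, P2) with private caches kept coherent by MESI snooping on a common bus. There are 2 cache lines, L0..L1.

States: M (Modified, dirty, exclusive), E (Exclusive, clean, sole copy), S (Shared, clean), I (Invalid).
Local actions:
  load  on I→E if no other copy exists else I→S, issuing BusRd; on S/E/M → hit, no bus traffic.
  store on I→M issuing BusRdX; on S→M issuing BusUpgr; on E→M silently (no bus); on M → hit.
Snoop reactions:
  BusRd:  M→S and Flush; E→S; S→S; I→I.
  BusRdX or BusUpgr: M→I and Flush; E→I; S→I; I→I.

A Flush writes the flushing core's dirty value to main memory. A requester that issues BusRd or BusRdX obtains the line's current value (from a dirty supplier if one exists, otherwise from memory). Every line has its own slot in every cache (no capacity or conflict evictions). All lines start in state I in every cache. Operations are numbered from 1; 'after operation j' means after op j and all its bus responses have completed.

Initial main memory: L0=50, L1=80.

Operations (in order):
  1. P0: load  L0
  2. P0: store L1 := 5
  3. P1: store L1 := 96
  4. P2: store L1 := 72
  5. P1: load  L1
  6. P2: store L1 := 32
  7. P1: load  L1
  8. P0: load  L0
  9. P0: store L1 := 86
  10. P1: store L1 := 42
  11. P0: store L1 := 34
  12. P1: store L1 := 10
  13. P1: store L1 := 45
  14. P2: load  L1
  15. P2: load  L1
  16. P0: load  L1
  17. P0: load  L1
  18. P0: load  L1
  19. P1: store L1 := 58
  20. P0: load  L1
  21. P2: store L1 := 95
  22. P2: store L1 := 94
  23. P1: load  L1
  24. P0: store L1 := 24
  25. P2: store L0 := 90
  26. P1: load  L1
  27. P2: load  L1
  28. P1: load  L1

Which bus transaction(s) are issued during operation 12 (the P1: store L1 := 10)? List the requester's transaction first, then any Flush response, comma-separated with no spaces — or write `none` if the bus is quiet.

step 1: P0: load  L0  ⟶  EII  (L0)  txn=BusRd  M[L0]=50
step 2: P0: store L1 := 5  ⟶  MII  (L1)  txn=BusRdX  M[L1]=80
step 3: P1: store L1 := 96  ⟶  IMI  (L1)  txn=BusRdX+Flush  M[L1]=5
step 4: P2: store L1 := 72  ⟶  IIM  (L1)  txn=BusRdX+Flush  M[L1]=96
step 5: P1: load  L1  ⟶  ISS  (L1)  txn=BusRd+Flush  M[L1]=72
step 6: P2: store L1 := 32  ⟶  IIM  (L1)  txn=BusUpgr  M[L1]=72
step 7: P1: load  L1  ⟶  ISS  (L1)  txn=BusRd+Flush  M[L1]=32
step 8: P0: load  L0  ⟶  EII  (L0)  txn=∅  M[L0]=50
step 9: P0: store L1 := 86  ⟶  MII  (L1)  txn=BusRdX  M[L1]=32
step 10: P1: store L1 := 42  ⟶  IMI  (L1)  txn=BusRdX+Flush  M[L1]=86
step 11: P0: store L1 := 34  ⟶  MII  (L1)  txn=BusRdX+Flush  M[L1]=42
step 12: P1: store L1 := 10  ⟶  IMI  (L1)  txn=BusRdX+Flush  M[L1]=34
step 13: P1: store L1 := 45  ⟶  IMI  (L1)  txn=∅  M[L1]=34
step 14: P2: load  L1  ⟶  ISS  (L1)  txn=BusRd+Flush  M[L1]=45
step 15: P2: load  L1  ⟶  ISS  (L1)  txn=∅  M[L1]=45
step 16: P0: load  L1  ⟶  SSS  (L1)  txn=BusRd  M[L1]=45
step 17: P0: load  L1  ⟶  SSS  (L1)  txn=∅  M[L1]=45
step 18: P0: load  L1  ⟶  SSS  (L1)  txn=∅  M[L1]=45
step 19: P1: store L1 := 58  ⟶  IMI  (L1)  txn=BusUpgr  M[L1]=45
step 20: P0: load  L1  ⟶  SSI  (L1)  txn=BusRd+Flush  M[L1]=58
step 21: P2: store L1 := 95  ⟶  IIM  (L1)  txn=BusRdX  M[L1]=58
step 22: P2: store L1 := 94  ⟶  IIM  (L1)  txn=∅  M[L1]=58
step 23: P1: load  L1  ⟶  ISS  (L1)  txn=BusRd+Flush  M[L1]=94
step 24: P0: store L1 := 24  ⟶  MII  (L1)  txn=BusRdX  M[L1]=94
step 25: P2: store L0 := 90  ⟶  IIM  (L0)  txn=BusRdX  M[L0]=50
step 26: P1: load  L1  ⟶  SSI  (L1)  txn=BusRd+Flush  M[L1]=24
step 27: P2: load  L1  ⟶  SSS  (L1)  txn=BusRd  M[L1]=24
step 28: P1: load  L1  ⟶  SSS  (L1)  txn=∅  M[L1]=24

bus = BusRdX,Flush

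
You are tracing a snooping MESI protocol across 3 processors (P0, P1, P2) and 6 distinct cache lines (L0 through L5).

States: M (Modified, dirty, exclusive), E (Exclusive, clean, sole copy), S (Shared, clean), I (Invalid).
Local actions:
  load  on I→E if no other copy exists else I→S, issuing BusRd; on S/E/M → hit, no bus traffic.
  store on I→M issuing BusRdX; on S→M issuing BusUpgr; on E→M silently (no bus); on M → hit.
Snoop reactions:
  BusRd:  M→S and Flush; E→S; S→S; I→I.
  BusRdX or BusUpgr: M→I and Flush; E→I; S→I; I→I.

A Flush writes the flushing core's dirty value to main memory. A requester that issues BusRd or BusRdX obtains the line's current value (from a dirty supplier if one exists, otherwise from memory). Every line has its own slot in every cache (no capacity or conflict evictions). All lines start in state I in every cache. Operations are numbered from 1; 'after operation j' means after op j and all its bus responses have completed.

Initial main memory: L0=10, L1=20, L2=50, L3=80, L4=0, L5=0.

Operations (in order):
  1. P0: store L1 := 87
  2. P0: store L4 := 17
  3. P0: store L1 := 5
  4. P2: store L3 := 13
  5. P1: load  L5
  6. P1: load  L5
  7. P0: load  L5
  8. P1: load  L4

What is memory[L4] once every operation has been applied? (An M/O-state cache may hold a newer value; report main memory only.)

memory[L4] = 17

1. P0: store L1 := 87  bus=[BusRdX]  L1: P0=M P1=I P2=I  mem[L1]=20
2. P0: store L4 := 17  bus=[BusRdX]  L4: P0=M P1=I P2=I  mem[L4]=0
3. P0: store L1 := 5  bus=[-]  L1: P0=M P1=I P2=I  mem[L1]=20
4. P2: store L3 := 13  bus=[BusRdX]  L3: P0=I P1=I P2=M  mem[L3]=80
5. P1: load  L5  bus=[BusRd]  L5: P0=I P1=E P2=I  mem[L5]=0
6. P1: load  L5  bus=[-]  L5: P0=I P1=E P2=I  mem[L5]=0
7. P0: load  L5  bus=[BusRd]  L5: P0=S P1=S P2=I  mem[L5]=0
8. P1: load  L4  bus=[BusRd,Flush]  L4: P0=S P1=S P2=I  mem[L4]=17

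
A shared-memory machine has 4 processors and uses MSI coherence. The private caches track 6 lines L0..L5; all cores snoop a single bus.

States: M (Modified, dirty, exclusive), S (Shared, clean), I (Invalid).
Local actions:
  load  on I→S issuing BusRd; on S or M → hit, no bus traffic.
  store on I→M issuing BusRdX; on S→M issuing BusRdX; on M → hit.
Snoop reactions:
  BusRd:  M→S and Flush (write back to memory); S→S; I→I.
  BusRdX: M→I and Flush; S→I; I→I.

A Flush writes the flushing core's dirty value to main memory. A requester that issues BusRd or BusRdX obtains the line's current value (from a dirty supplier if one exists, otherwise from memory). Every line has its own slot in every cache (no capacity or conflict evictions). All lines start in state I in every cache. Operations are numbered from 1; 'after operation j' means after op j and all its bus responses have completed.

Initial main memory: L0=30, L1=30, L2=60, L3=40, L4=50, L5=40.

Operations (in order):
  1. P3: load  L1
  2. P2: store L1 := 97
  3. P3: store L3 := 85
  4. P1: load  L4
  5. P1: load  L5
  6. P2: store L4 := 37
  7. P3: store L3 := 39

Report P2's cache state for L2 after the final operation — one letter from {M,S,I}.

state = I

  op1 P3: load  L1 → I/I/I/S on L1; bus BusRd; mem=30
  op2 P2: store L1 := 97 → I/I/M/I on L1; bus BusRdX; mem=30
  op3 P3: store L3 := 85 → I/I/I/M on L3; bus BusRdX; mem=40
  op4 P1: load  L4 → I/S/I/I on L4; bus BusRd; mem=50
  op5 P1: load  L5 → I/S/I/I on L5; bus BusRd; mem=40
  op6 P2: store L4 := 37 → I/I/M/I on L4; bus BusRdX; mem=50
  op7 P3: store L3 := 39 → I/I/I/M on L3; bus (none); mem=40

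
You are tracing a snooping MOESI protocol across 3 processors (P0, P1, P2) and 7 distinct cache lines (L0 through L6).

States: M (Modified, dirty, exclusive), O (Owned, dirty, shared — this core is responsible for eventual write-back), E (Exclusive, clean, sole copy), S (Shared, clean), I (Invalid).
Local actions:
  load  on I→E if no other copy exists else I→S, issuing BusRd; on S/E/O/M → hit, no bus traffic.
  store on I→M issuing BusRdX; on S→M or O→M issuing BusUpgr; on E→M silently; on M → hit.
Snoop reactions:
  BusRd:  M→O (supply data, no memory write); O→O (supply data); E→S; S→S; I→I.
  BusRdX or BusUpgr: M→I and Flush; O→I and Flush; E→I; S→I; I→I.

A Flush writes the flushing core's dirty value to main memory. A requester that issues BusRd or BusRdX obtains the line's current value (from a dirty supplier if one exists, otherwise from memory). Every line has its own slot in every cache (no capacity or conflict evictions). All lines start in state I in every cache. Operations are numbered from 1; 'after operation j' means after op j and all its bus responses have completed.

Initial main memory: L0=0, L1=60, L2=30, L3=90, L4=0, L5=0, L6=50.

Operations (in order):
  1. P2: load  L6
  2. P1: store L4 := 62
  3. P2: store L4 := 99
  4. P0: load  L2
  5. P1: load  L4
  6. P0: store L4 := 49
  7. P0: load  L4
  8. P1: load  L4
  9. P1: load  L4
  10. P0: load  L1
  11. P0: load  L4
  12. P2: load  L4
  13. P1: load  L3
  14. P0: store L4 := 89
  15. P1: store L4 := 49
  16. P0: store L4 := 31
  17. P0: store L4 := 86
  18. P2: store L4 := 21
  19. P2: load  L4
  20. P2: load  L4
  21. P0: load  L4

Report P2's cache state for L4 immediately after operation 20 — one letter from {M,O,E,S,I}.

state = M

1. P2: load  L6  bus=[BusRd]  L6: P0=I P1=I P2=E  mem[L6]=50
2. P1: store L4 := 62  bus=[BusRdX]  L4: P0=I P1=M P2=I  mem[L4]=0
3. P2: store L4 := 99  bus=[BusRdX,Flush]  L4: P0=I P1=I P2=M  mem[L4]=62
4. P0: load  L2  bus=[BusRd]  L2: P0=E P1=I P2=I  mem[L2]=30
5. P1: load  L4  bus=[BusRd]  L4: P0=I P1=S P2=O  mem[L4]=62
6. P0: store L4 := 49  bus=[BusRdX,Flush]  L4: P0=M P1=I P2=I  mem[L4]=99
7. P0: load  L4  bus=[-]  L4: P0=M P1=I P2=I  mem[L4]=99
8. P1: load  L4  bus=[BusRd]  L4: P0=O P1=S P2=I  mem[L4]=99
9. P1: load  L4  bus=[-]  L4: P0=O P1=S P2=I  mem[L4]=99
10. P0: load  L1  bus=[BusRd]  L1: P0=E P1=I P2=I  mem[L1]=60
11. P0: load  L4  bus=[-]  L4: P0=O P1=S P2=I  mem[L4]=99
12. P2: load  L4  bus=[BusRd]  L4: P0=O P1=S P2=S  mem[L4]=99
13. P1: load  L3  bus=[BusRd]  L3: P0=I P1=E P2=I  mem[L3]=90
14. P0: store L4 := 89  bus=[BusUpgr]  L4: P0=M P1=I P2=I  mem[L4]=99
15. P1: store L4 := 49  bus=[BusRdX,Flush]  L4: P0=I P1=M P2=I  mem[L4]=89
16. P0: store L4 := 31  bus=[BusRdX,Flush]  L4: P0=M P1=I P2=I  mem[L4]=49
17. P0: store L4 := 86  bus=[-]  L4: P0=M P1=I P2=I  mem[L4]=49
18. P2: store L4 := 21  bus=[BusRdX,Flush]  L4: P0=I P1=I P2=M  mem[L4]=86
19. P2: load  L4  bus=[-]  L4: P0=I P1=I P2=M  mem[L4]=86
20. P2: load  L4  bus=[-]  L4: P0=I P1=I P2=M  mem[L4]=86
21. P0: load  L4  bus=[BusRd]  L4: P0=S P1=I P2=O  mem[L4]=86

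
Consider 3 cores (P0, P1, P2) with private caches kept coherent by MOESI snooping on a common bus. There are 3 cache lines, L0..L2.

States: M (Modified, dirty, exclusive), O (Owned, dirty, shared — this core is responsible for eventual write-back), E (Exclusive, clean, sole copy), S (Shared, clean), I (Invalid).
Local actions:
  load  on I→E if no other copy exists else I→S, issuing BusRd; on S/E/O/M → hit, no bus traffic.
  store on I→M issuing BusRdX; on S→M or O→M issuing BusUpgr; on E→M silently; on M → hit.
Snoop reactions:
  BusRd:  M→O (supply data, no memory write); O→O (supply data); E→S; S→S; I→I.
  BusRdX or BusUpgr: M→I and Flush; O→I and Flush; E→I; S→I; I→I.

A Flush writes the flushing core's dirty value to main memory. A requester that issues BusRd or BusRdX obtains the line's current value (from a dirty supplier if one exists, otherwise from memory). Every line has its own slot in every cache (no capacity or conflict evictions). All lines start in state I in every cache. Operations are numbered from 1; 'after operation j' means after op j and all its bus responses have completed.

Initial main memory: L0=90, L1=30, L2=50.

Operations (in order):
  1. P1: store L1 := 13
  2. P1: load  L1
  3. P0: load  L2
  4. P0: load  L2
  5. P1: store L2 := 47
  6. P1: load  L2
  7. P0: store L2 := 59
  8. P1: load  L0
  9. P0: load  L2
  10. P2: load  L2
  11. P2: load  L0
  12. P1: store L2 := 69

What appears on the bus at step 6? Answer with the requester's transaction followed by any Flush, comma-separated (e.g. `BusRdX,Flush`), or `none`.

bus = none

[1] P1: store L1 := 13 | P0:I, P1:M(13), P2:I | bus: BusRdX
[2] P1: load  L1 | P0:I, P1:M(13), P2:I | bus: none
[3] P0: load  L2 | P0:E(50), P1:I, P2:I | bus: BusRd
[4] P0: load  L2 | P0:E(50), P1:I, P2:I | bus: none
[5] P1: store L2 := 47 | P0:I, P1:M(47), P2:I | bus: BusRdX
[6] P1: load  L2 | P0:I, P1:M(47), P2:I | bus: none
[7] P0: store L2 := 59 | P0:M(59), P1:I, P2:I | bus: BusRdX,Flush
[8] P1: load  L0 | P0:I, P1:E(90), P2:I | bus: BusRd
[9] P0: load  L2 | P0:M(59), P1:I, P2:I | bus: none
[10] P2: load  L2 | P0:O(59), P1:I, P2:S(59) | bus: BusRd
[11] P2: load  L0 | P0:I, P1:S(90), P2:S(90) | bus: BusRd
[12] P1: store L2 := 69 | P0:I, P1:M(69), P2:I | bus: BusRdX,Flush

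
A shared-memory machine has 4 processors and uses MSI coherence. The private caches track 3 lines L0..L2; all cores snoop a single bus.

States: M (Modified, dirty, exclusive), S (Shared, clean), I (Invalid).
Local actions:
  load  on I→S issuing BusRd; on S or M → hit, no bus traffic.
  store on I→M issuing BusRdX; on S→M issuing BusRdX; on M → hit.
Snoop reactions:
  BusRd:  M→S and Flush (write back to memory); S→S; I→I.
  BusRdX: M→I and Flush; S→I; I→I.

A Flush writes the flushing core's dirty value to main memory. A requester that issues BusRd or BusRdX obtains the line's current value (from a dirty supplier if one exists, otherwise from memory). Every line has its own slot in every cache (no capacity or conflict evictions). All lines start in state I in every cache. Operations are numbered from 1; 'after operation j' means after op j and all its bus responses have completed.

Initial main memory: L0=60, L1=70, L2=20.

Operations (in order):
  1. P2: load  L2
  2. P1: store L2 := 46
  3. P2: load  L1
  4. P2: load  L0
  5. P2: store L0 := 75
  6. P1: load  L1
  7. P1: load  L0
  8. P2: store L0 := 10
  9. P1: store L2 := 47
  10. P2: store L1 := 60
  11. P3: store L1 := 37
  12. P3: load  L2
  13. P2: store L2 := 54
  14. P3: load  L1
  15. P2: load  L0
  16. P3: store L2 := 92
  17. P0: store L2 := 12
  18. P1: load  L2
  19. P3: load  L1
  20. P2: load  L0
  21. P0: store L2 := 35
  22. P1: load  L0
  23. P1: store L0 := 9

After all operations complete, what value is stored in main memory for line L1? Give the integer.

memory[L1] = 60

1. P2: load  L2  bus=[BusRd]  L2: P0=I P1=I P2=S P3=I  mem[L2]=20
2. P1: store L2 := 46  bus=[BusRdX]  L2: P0=I P1=M P2=I P3=I  mem[L2]=20
3. P2: load  L1  bus=[BusRd]  L1: P0=I P1=I P2=S P3=I  mem[L1]=70
4. P2: load  L0  bus=[BusRd]  L0: P0=I P1=I P2=S P3=I  mem[L0]=60
5. P2: store L0 := 75  bus=[BusRdX]  L0: P0=I P1=I P2=M P3=I  mem[L0]=60
6. P1: load  L1  bus=[BusRd]  L1: P0=I P1=S P2=S P3=I  mem[L1]=70
7. P1: load  L0  bus=[BusRd,Flush]  L0: P0=I P1=S P2=S P3=I  mem[L0]=75
8. P2: store L0 := 10  bus=[BusRdX]  L0: P0=I P1=I P2=M P3=I  mem[L0]=75
9. P1: store L2 := 47  bus=[-]  L2: P0=I P1=M P2=I P3=I  mem[L2]=20
10. P2: store L1 := 60  bus=[BusRdX]  L1: P0=I P1=I P2=M P3=I  mem[L1]=70
11. P3: store L1 := 37  bus=[BusRdX,Flush]  L1: P0=I P1=I P2=I P3=M  mem[L1]=60
12. P3: load  L2  bus=[BusRd,Flush]  L2: P0=I P1=S P2=I P3=S  mem[L2]=47
13. P2: store L2 := 54  bus=[BusRdX]  L2: P0=I P1=I P2=M P3=I  mem[L2]=47
14. P3: load  L1  bus=[-]  L1: P0=I P1=I P2=I P3=M  mem[L1]=60
15. P2: load  L0  bus=[-]  L0: P0=I P1=I P2=M P3=I  mem[L0]=75
16. P3: store L2 := 92  bus=[BusRdX,Flush]  L2: P0=I P1=I P2=I P3=M  mem[L2]=54
17. P0: store L2 := 12  bus=[BusRdX,Flush]  L2: P0=M P1=I P2=I P3=I  mem[L2]=92
18. P1: load  L2  bus=[BusRd,Flush]  L2: P0=S P1=S P2=I P3=I  mem[L2]=12
19. P3: load  L1  bus=[-]  L1: P0=I P1=I P2=I P3=M  mem[L1]=60
20. P2: load  L0  bus=[-]  L0: P0=I P1=I P2=M P3=I  mem[L0]=75
21. P0: store L2 := 35  bus=[BusRdX]  L2: P0=M P1=I P2=I P3=I  mem[L2]=12
22. P1: load  L0  bus=[BusRd,Flush]  L0: P0=I P1=S P2=S P3=I  mem[L0]=10
23. P1: store L0 := 9  bus=[BusRdX]  L0: P0=I P1=M P2=I P3=I  mem[L0]=10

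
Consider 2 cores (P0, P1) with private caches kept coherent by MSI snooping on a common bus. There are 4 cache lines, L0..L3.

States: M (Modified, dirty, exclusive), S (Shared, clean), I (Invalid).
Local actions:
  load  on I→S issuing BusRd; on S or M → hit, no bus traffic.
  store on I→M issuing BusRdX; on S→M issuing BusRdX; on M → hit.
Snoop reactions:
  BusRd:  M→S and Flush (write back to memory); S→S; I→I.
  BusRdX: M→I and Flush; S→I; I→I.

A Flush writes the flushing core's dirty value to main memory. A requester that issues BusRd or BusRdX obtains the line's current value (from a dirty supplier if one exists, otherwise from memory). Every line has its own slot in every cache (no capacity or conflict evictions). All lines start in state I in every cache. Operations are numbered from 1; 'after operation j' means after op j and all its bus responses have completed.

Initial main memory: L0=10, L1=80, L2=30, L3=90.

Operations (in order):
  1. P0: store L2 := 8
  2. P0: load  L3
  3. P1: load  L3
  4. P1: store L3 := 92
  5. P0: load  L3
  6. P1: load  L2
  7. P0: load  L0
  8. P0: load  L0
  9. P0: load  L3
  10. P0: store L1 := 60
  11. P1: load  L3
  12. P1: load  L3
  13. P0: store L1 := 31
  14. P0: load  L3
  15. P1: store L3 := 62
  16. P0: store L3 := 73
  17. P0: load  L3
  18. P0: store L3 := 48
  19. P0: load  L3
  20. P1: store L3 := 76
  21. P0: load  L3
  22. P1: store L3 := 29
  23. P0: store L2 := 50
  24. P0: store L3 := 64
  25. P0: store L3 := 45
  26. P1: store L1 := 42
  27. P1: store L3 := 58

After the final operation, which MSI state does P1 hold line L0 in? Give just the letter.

  op1 P0: store L2 := 8 → M/I on L2; bus BusRdX; mem=30
  op2 P0: load  L3 → S/I on L3; bus BusRd; mem=90
  op3 P1: load  L3 → S/S on L3; bus BusRd; mem=90
  op4 P1: store L3 := 92 → I/M on L3; bus BusRdX; mem=90
  op5 P0: load  L3 → S/S on L3; bus BusRd Flush; mem=92
  op6 P1: load  L2 → S/S on L2; bus BusRd Flush; mem=8
  op7 P0: load  L0 → S/I on L0; bus BusRd; mem=10
  op8 P0: load  L0 → S/I on L0; bus (none); mem=10
  op9 P0: load  L3 → S/S on L3; bus (none); mem=92
  op10 P0: store L1 := 60 → M/I on L1; bus BusRdX; mem=80
  op11 P1: load  L3 → S/S on L3; bus (none); mem=92
  op12 P1: load  L3 → S/S on L3; bus (none); mem=92
  op13 P0: store L1 := 31 → M/I on L1; bus (none); mem=80
  op14 P0: load  L3 → S/S on L3; bus (none); mem=92
  op15 P1: store L3 := 62 → I/M on L3; bus BusRdX; mem=92
  op16 P0: store L3 := 73 → M/I on L3; bus BusRdX Flush; mem=62
  op17 P0: load  L3 → M/I on L3; bus (none); mem=62
  op18 P0: store L3 := 48 → M/I on L3; bus (none); mem=62
  op19 P0: load  L3 → M/I on L3; bus (none); mem=62
  op20 P1: store L3 := 76 → I/M on L3; bus BusRdX Flush; mem=48
  op21 P0: load  L3 → S/S on L3; bus BusRd Flush; mem=76
  op22 P1: store L3 := 29 → I/M on L3; bus BusRdX; mem=76
  op23 P0: store L2 := 50 → M/I on L2; bus BusRdX; mem=8
  op24 P0: store L3 := 64 → M/I on L3; bus BusRdX Flush; mem=29
  op25 P0: store L3 := 45 → M/I on L3; bus (none); mem=29
  op26 P1: store L1 := 42 → I/M on L1; bus BusRdX Flush; mem=31
  op27 P1: store L3 := 58 → I/M on L3; bus BusRdX Flush; mem=45

state = I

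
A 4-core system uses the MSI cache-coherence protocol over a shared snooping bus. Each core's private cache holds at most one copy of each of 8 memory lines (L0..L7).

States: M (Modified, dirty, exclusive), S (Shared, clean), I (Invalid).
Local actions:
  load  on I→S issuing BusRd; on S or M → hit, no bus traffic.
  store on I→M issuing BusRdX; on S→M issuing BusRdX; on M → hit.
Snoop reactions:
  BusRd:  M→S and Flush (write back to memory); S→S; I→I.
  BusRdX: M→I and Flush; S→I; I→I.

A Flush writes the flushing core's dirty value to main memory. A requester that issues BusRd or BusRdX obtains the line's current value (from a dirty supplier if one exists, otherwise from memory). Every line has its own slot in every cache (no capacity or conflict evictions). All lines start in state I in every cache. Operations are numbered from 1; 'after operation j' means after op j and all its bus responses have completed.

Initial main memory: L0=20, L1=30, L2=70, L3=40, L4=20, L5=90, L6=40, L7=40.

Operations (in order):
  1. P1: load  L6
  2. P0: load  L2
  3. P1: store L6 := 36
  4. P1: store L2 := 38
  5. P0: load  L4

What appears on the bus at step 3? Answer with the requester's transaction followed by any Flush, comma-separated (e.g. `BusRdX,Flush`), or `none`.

bus = BusRdX

  op1 P1: load  L6 → I/S/I/I on L6; bus BusRd; mem=40
  op2 P0: load  L2 → S/I/I/I on L2; bus BusRd; mem=70
  op3 P1: store L6 := 36 → I/M/I/I on L6; bus BusRdX; mem=40
  op4 P1: store L2 := 38 → I/M/I/I on L2; bus BusRdX; mem=70
  op5 P0: load  L4 → S/I/I/I on L4; bus BusRd; mem=20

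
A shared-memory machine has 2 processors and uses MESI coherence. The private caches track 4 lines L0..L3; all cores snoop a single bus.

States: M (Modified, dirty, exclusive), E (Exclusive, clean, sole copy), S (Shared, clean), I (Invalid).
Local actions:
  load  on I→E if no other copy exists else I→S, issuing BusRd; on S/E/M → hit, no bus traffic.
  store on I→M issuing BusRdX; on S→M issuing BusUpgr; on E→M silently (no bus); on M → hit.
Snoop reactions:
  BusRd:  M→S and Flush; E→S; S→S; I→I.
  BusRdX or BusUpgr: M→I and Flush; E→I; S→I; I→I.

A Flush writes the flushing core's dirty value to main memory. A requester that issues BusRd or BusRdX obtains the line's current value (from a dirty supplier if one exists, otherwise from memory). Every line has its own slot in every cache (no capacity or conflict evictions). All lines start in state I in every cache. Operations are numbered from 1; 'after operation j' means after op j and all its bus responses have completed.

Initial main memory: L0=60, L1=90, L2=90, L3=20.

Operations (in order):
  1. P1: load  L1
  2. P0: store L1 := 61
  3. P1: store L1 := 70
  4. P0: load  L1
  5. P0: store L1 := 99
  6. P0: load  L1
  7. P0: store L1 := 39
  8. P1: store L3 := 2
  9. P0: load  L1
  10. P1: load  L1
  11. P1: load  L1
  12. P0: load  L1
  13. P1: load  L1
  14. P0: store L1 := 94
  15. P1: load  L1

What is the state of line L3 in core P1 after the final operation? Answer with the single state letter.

[1] P1: load  L1 | P0:I, P1:E(90) | bus: BusRd
[2] P0: store L1 := 61 | P0:M(61), P1:I | bus: BusRdX
[3] P1: store L1 := 70 | P0:I, P1:M(70) | bus: BusRdX,Flush
[4] P0: load  L1 | P0:S(70), P1:S(70) | bus: BusRd,Flush
[5] P0: store L1 := 99 | P0:M(99), P1:I | bus: BusUpgr
[6] P0: load  L1 | P0:M(99), P1:I | bus: none
[7] P0: store L1 := 39 | P0:M(39), P1:I | bus: none
[8] P1: store L3 := 2 | P0:I, P1:M(2) | bus: BusRdX
[9] P0: load  L1 | P0:M(39), P1:I | bus: none
[10] P1: load  L1 | P0:S(39), P1:S(39) | bus: BusRd,Flush
[11] P1: load  L1 | P0:S(39), P1:S(39) | bus: none
[12] P0: load  L1 | P0:S(39), P1:S(39) | bus: none
[13] P1: load  L1 | P0:S(39), P1:S(39) | bus: none
[14] P0: store L1 := 94 | P0:M(94), P1:I | bus: BusUpgr
[15] P1: load  L1 | P0:S(94), P1:S(94) | bus: BusRd,Flush

state = M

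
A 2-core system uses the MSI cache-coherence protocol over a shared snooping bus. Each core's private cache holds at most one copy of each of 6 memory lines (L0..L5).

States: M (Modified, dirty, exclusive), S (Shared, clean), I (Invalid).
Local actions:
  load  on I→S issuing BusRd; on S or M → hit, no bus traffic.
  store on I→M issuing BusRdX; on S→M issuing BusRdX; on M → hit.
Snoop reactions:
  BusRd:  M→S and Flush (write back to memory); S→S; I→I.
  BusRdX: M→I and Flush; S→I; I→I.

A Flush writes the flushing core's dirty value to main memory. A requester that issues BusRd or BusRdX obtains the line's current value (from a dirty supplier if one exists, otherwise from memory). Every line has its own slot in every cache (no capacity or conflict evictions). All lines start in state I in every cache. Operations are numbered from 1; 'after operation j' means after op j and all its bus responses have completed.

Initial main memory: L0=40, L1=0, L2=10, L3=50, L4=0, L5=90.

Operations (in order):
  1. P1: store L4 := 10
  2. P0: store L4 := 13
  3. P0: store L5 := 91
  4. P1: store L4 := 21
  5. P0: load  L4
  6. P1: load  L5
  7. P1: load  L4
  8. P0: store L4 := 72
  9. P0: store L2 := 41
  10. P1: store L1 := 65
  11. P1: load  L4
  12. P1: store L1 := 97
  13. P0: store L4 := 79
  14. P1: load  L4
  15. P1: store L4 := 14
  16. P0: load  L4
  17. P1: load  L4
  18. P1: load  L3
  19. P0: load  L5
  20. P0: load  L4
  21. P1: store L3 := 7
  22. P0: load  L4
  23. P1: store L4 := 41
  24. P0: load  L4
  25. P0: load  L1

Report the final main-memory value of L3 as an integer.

memory[L3] = 50

step 1: P1: store L4 := 10  ⟶  IM  (L4)  txn=BusRdX  M[L4]=0
step 2: P0: store L4 := 13  ⟶  MI  (L4)  txn=BusRdX+Flush  M[L4]=10
step 3: P0: store L5 := 91  ⟶  MI  (L5)  txn=BusRdX  M[L5]=90
step 4: P1: store L4 := 21  ⟶  IM  (L4)  txn=BusRdX+Flush  M[L4]=13
step 5: P0: load  L4  ⟶  SS  (L4)  txn=BusRd+Flush  M[L4]=21
step 6: P1: load  L5  ⟶  SS  (L5)  txn=BusRd+Flush  M[L5]=91
step 7: P1: load  L4  ⟶  SS  (L4)  txn=∅  M[L4]=21
step 8: P0: store L4 := 72  ⟶  MI  (L4)  txn=BusRdX  M[L4]=21
step 9: P0: store L2 := 41  ⟶  MI  (L2)  txn=BusRdX  M[L2]=10
step 10: P1: store L1 := 65  ⟶  IM  (L1)  txn=BusRdX  M[L1]=0
step 11: P1: load  L4  ⟶  SS  (L4)  txn=BusRd+Flush  M[L4]=72
step 12: P1: store L1 := 97  ⟶  IM  (L1)  txn=∅  M[L1]=0
step 13: P0: store L4 := 79  ⟶  MI  (L4)  txn=BusRdX  M[L4]=72
step 14: P1: load  L4  ⟶  SS  (L4)  txn=BusRd+Flush  M[L4]=79
step 15: P1: store L4 := 14  ⟶  IM  (L4)  txn=BusRdX  M[L4]=79
step 16: P0: load  L4  ⟶  SS  (L4)  txn=BusRd+Flush  M[L4]=14
step 17: P1: load  L4  ⟶  SS  (L4)  txn=∅  M[L4]=14
step 18: P1: load  L3  ⟶  IS  (L3)  txn=BusRd  M[L3]=50
step 19: P0: load  L5  ⟶  SS  (L5)  txn=∅  M[L5]=91
step 20: P0: load  L4  ⟶  SS  (L4)  txn=∅  M[L4]=14
step 21: P1: store L3 := 7  ⟶  IM  (L3)  txn=BusRdX  M[L3]=50
step 22: P0: load  L4  ⟶  SS  (L4)  txn=∅  M[L4]=14
step 23: P1: store L4 := 41  ⟶  IM  (L4)  txn=BusRdX  M[L4]=14
step 24: P0: load  L4  ⟶  SS  (L4)  txn=BusRd+Flush  M[L4]=41
step 25: P0: load  L1  ⟶  SS  (L1)  txn=BusRd+Flush  M[L1]=97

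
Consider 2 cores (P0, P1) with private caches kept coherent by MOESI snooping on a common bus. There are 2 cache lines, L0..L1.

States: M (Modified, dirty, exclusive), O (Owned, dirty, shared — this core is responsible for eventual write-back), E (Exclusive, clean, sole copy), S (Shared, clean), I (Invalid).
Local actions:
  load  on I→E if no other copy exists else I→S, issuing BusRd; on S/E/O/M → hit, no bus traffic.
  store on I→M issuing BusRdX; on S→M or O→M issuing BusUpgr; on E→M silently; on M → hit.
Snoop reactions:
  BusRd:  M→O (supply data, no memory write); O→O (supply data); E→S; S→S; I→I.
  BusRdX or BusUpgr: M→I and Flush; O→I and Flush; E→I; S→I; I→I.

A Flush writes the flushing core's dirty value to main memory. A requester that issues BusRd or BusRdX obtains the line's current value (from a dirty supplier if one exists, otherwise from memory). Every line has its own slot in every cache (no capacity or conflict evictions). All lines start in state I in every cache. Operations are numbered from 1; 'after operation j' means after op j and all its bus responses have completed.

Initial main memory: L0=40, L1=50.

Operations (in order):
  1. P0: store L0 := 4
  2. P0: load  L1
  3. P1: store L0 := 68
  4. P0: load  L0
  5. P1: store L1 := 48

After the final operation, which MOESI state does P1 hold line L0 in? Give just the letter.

  op1 P0: store L0 := 4 → M/I on L0; bus BusRdX; mem=40
  op2 P0: load  L1 → E/I on L1; bus BusRd; mem=50
  op3 P1: store L0 := 68 → I/M on L0; bus BusRdX Flush; mem=4
  op4 P0: load  L0 → S/O on L0; bus BusRd; mem=4
  op5 P1: store L1 := 48 → I/M on L1; bus BusRdX; mem=50

state = O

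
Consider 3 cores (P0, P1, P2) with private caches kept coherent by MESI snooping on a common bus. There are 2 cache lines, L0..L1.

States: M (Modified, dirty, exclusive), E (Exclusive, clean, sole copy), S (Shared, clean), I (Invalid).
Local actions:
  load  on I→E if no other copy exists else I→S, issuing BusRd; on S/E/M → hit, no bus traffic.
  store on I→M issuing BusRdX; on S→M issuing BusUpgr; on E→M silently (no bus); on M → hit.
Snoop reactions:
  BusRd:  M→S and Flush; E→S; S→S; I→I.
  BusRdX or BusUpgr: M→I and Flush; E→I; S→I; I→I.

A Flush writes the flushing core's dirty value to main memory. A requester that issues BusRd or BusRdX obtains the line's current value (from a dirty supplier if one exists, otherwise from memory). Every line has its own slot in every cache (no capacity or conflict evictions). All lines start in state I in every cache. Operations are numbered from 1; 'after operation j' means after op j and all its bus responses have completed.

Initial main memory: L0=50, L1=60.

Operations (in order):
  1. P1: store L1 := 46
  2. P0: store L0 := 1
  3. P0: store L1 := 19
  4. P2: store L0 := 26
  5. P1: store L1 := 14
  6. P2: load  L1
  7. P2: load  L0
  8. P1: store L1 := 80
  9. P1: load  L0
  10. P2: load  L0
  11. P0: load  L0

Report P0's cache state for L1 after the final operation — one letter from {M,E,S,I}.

1. P1: store L1 := 46  bus=[BusRdX]  L1: P0=I P1=M P2=I  mem[L1]=60
2. P0: store L0 := 1  bus=[BusRdX]  L0: P0=M P1=I P2=I  mem[L0]=50
3. P0: store L1 := 19  bus=[BusRdX,Flush]  L1: P0=M P1=I P2=I  mem[L1]=46
4. P2: store L0 := 26  bus=[BusRdX,Flush]  L0: P0=I P1=I P2=M  mem[L0]=1
5. P1: store L1 := 14  bus=[BusRdX,Flush]  L1: P0=I P1=M P2=I  mem[L1]=19
6. P2: load  L1  bus=[BusRd,Flush]  L1: P0=I P1=S P2=S  mem[L1]=14
7. P2: load  L0  bus=[-]  L0: P0=I P1=I P2=M  mem[L0]=1
8. P1: store L1 := 80  bus=[BusUpgr]  L1: P0=I P1=M P2=I  mem[L1]=14
9. P1: load  L0  bus=[BusRd,Flush]  L0: P0=I P1=S P2=S  mem[L0]=26
10. P2: load  L0  bus=[-]  L0: P0=I P1=S P2=S  mem[L0]=26
11. P0: load  L0  bus=[BusRd]  L0: P0=S P1=S P2=S  mem[L0]=26

state = I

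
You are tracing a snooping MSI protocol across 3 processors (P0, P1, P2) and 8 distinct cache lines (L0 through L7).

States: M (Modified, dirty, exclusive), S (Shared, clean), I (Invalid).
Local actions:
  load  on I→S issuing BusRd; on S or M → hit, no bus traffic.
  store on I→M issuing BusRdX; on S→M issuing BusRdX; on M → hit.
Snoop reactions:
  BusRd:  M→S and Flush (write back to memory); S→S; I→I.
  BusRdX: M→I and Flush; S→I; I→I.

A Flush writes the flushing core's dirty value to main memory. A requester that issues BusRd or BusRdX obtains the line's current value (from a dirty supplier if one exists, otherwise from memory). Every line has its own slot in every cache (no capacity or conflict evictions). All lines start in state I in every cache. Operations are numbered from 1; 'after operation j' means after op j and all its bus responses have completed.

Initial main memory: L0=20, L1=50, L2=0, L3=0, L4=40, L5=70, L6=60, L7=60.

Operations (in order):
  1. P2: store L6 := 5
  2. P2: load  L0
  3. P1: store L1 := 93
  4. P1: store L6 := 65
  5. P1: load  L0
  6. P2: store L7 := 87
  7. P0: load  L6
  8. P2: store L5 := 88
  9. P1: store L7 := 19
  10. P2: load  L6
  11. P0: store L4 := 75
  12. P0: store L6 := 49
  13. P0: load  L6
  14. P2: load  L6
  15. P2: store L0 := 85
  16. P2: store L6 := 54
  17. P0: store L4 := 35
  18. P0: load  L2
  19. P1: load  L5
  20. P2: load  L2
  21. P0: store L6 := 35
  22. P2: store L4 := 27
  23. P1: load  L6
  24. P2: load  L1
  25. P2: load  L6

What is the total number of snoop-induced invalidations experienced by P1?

invalidations = 2

[1] P2: store L6 := 5 | P0:I, P1:I, P2:M(5) | bus: BusRdX
[2] P2: load  L0 | P0:I, P1:I, P2:S(20) | bus: BusRd
[3] P1: store L1 := 93 | P0:I, P1:M(93), P2:I | bus: BusRdX
[4] P1: store L6 := 65 | P0:I, P1:M(65), P2:I | bus: BusRdX,Flush
[5] P1: load  L0 | P0:I, P1:S(20), P2:S(20) | bus: BusRd
[6] P2: store L7 := 87 | P0:I, P1:I, P2:M(87) | bus: BusRdX
[7] P0: load  L6 | P0:S(65), P1:S(65), P2:I | bus: BusRd,Flush
[8] P2: store L5 := 88 | P0:I, P1:I, P2:M(88) | bus: BusRdX
[9] P1: store L7 := 19 | P0:I, P1:M(19), P2:I | bus: BusRdX,Flush
[10] P2: load  L6 | P0:S(65), P1:S(65), P2:S(65) | bus: BusRd
[11] P0: store L4 := 75 | P0:M(75), P1:I, P2:I | bus: BusRdX
[12] P0: store L6 := 49 | P0:M(49), P1:I, P2:I | bus: BusRdX
[13] P0: load  L6 | P0:M(49), P1:I, P2:I | bus: none
[14] P2: load  L6 | P0:S(49), P1:I, P2:S(49) | bus: BusRd,Flush
[15] P2: store L0 := 85 | P0:I, P1:I, P2:M(85) | bus: BusRdX
[16] P2: store L6 := 54 | P0:I, P1:I, P2:M(54) | bus: BusRdX
[17] P0: store L4 := 35 | P0:M(35), P1:I, P2:I | bus: none
[18] P0: load  L2 | P0:S(0), P1:I, P2:I | bus: BusRd
[19] P1: load  L5 | P0:I, P1:S(88), P2:S(88) | bus: BusRd,Flush
[20] P2: load  L2 | P0:S(0), P1:I, P2:S(0) | bus: BusRd
[21] P0: store L6 := 35 | P0:M(35), P1:I, P2:I | bus: BusRdX,Flush
[22] P2: store L4 := 27 | P0:I, P1:I, P2:M(27) | bus: BusRdX,Flush
[23] P1: load  L6 | P0:S(35), P1:S(35), P2:I | bus: BusRd,Flush
[24] P2: load  L1 | P0:I, P1:S(93), P2:S(93) | bus: BusRd,Flush
[25] P2: load  L6 | P0:S(35), P1:S(35), P2:S(35) | bus: BusRd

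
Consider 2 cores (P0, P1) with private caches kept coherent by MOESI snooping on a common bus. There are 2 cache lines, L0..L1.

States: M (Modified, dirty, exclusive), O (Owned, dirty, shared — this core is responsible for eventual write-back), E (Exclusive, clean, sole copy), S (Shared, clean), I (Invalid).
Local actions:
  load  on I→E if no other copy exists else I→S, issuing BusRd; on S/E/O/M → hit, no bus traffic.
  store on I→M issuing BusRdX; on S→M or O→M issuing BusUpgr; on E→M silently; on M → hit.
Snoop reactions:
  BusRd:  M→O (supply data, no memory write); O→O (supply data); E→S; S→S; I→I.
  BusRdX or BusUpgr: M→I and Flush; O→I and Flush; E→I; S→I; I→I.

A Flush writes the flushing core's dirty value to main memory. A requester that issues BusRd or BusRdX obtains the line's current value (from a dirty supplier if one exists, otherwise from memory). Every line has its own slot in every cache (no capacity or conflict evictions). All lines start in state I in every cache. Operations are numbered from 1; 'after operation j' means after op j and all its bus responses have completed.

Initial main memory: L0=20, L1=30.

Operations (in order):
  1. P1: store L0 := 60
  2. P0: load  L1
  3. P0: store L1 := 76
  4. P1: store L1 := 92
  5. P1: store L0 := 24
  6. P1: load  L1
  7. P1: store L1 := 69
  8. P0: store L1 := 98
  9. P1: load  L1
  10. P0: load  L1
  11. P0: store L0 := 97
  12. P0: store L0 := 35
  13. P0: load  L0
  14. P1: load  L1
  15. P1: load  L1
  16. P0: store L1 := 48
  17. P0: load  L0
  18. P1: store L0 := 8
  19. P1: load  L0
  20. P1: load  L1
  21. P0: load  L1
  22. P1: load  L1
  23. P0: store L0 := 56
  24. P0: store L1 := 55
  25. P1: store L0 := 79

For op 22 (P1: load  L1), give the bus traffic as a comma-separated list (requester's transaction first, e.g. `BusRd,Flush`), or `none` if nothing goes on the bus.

bus = none

step 1: P1: store L0 := 60  ⟶  IM  (L0)  txn=BusRdX  M[L0]=20
step 2: P0: load  L1  ⟶  EI  (L1)  txn=BusRd  M[L1]=30
step 3: P0: store L1 := 76  ⟶  MI  (L1)  txn=∅  M[L1]=30
step 4: P1: store L1 := 92  ⟶  IM  (L1)  txn=BusRdX+Flush  M[L1]=76
step 5: P1: store L0 := 24  ⟶  IM  (L0)  txn=∅  M[L0]=20
step 6: P1: load  L1  ⟶  IM  (L1)  txn=∅  M[L1]=76
step 7: P1: store L1 := 69  ⟶  IM  (L1)  txn=∅  M[L1]=76
step 8: P0: store L1 := 98  ⟶  MI  (L1)  txn=BusRdX+Flush  M[L1]=69
step 9: P1: load  L1  ⟶  OS  (L1)  txn=BusRd  M[L1]=69
step 10: P0: load  L1  ⟶  OS  (L1)  txn=∅  M[L1]=69
step 11: P0: store L0 := 97  ⟶  MI  (L0)  txn=BusRdX+Flush  M[L0]=24
step 12: P0: store L0 := 35  ⟶  MI  (L0)  txn=∅  M[L0]=24
step 13: P0: load  L0  ⟶  MI  (L0)  txn=∅  M[L0]=24
step 14: P1: load  L1  ⟶  OS  (L1)  txn=∅  M[L1]=69
step 15: P1: load  L1  ⟶  OS  (L1)  txn=∅  M[L1]=69
step 16: P0: store L1 := 48  ⟶  MI  (L1)  txn=BusUpgr  M[L1]=69
step 17: P0: load  L0  ⟶  MI  (L0)  txn=∅  M[L0]=24
step 18: P1: store L0 := 8  ⟶  IM  (L0)  txn=BusRdX+Flush  M[L0]=35
step 19: P1: load  L0  ⟶  IM  (L0)  txn=∅  M[L0]=35
step 20: P1: load  L1  ⟶  OS  (L1)  txn=BusRd  M[L1]=69
step 21: P0: load  L1  ⟶  OS  (L1)  txn=∅  M[L1]=69
step 22: P1: load  L1  ⟶  OS  (L1)  txn=∅  M[L1]=69
step 23: P0: store L0 := 56  ⟶  MI  (L0)  txn=BusRdX+Flush  M[L0]=8
step 24: P0: store L1 := 55  ⟶  MI  (L1)  txn=BusUpgr  M[L1]=69
step 25: P1: store L0 := 79  ⟶  IM  (L0)  txn=BusRdX+Flush  M[L0]=56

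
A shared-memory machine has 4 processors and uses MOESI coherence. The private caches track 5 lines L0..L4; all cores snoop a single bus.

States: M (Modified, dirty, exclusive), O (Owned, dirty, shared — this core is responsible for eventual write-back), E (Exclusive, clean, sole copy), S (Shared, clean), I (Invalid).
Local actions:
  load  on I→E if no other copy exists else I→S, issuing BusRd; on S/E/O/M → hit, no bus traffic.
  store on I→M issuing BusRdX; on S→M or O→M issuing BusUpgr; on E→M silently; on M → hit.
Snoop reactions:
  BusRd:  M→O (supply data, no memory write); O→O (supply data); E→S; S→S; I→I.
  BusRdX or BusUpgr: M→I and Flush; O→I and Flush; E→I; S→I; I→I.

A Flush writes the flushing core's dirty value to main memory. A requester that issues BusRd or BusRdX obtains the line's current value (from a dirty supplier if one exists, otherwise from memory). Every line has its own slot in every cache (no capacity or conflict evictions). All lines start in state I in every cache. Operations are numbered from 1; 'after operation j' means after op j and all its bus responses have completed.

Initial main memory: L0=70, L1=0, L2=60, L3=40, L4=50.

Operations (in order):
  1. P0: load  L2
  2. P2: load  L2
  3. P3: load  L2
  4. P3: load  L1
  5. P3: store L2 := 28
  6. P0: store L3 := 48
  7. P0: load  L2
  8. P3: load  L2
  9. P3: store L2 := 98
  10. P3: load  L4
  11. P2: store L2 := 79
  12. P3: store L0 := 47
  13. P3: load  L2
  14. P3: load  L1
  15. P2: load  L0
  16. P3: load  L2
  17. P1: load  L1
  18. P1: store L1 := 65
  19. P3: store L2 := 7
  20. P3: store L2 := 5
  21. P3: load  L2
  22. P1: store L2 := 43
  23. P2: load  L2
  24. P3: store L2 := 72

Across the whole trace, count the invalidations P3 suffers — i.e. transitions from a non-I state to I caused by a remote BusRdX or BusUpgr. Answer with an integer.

  op1 P0: load  L2 → E/I/I/I on L2; bus BusRd; mem=60
  op2 P2: load  L2 → S/I/S/I on L2; bus BusRd; mem=60
  op3 P3: load  L2 → S/I/S/S on L2; bus BusRd; mem=60
  op4 P3: load  L1 → I/I/I/E on L1; bus BusRd; mem=0
  op5 P3: store L2 := 28 → I/I/I/M on L2; bus BusUpgr; mem=60
  op6 P0: store L3 := 48 → M/I/I/I on L3; bus BusRdX; mem=40
  op7 P0: load  L2 → S/I/I/O on L2; bus BusRd; mem=60
  op8 P3: load  L2 → S/I/I/O on L2; bus (none); mem=60
  op9 P3: store L2 := 98 → I/I/I/M on L2; bus BusUpgr; mem=60
  op10 P3: load  L4 → I/I/I/E on L4; bus BusRd; mem=50
  op11 P2: store L2 := 79 → I/I/M/I on L2; bus BusRdX Flush; mem=98
  op12 P3: store L0 := 47 → I/I/I/M on L0; bus BusRdX; mem=70
  op13 P3: load  L2 → I/I/O/S on L2; bus BusRd; mem=98
  op14 P3: load  L1 → I/I/I/E on L1; bus (none); mem=0
  op15 P2: load  L0 → I/I/S/O on L0; bus BusRd; mem=70
  op16 P3: load  L2 → I/I/O/S on L2; bus (none); mem=98
  op17 P1: load  L1 → I/S/I/S on L1; bus BusRd; mem=0
  op18 P1: store L1 := 65 → I/M/I/I on L1; bus BusUpgr; mem=0
  op19 P3: store L2 := 7 → I/I/I/M on L2; bus BusUpgr Flush; mem=79
  op20 P3: store L2 := 5 → I/I/I/M on L2; bus (none); mem=79
  op21 P3: load  L2 → I/I/I/M on L2; bus (none); mem=79
  op22 P1: store L2 := 43 → I/M/I/I on L2; bus BusRdX Flush; mem=5
  op23 P2: load  L2 → I/O/S/I on L2; bus BusRd; mem=5
  op24 P3: store L2 := 72 → I/I/I/M on L2; bus BusRdX Flush; mem=43

invalidations = 3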